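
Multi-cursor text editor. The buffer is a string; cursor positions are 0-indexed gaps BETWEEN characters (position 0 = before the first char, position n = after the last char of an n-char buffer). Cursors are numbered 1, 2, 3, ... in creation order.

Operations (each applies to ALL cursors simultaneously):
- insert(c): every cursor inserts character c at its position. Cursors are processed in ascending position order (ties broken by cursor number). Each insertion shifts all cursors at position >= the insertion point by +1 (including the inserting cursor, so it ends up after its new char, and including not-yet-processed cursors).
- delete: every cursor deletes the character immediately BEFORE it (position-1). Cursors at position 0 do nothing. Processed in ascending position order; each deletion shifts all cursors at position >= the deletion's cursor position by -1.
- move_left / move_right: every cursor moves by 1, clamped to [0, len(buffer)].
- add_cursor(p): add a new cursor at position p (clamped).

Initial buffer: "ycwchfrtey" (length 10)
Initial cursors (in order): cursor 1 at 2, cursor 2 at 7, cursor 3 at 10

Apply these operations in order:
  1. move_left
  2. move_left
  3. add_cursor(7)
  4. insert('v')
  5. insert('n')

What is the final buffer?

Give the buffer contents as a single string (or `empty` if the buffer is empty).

After op 1 (move_left): buffer="ycwchfrtey" (len 10), cursors c1@1 c2@6 c3@9, authorship ..........
After op 2 (move_left): buffer="ycwchfrtey" (len 10), cursors c1@0 c2@5 c3@8, authorship ..........
After op 3 (add_cursor(7)): buffer="ycwchfrtey" (len 10), cursors c1@0 c2@5 c4@7 c3@8, authorship ..........
After op 4 (insert('v')): buffer="vycwchvfrvtvey" (len 14), cursors c1@1 c2@7 c4@10 c3@12, authorship 1.....2..4.3..
After op 5 (insert('n')): buffer="vnycwchvnfrvntvney" (len 18), cursors c1@2 c2@9 c4@13 c3@16, authorship 11.....22..44.33..

Answer: vnycwchvnfrvntvney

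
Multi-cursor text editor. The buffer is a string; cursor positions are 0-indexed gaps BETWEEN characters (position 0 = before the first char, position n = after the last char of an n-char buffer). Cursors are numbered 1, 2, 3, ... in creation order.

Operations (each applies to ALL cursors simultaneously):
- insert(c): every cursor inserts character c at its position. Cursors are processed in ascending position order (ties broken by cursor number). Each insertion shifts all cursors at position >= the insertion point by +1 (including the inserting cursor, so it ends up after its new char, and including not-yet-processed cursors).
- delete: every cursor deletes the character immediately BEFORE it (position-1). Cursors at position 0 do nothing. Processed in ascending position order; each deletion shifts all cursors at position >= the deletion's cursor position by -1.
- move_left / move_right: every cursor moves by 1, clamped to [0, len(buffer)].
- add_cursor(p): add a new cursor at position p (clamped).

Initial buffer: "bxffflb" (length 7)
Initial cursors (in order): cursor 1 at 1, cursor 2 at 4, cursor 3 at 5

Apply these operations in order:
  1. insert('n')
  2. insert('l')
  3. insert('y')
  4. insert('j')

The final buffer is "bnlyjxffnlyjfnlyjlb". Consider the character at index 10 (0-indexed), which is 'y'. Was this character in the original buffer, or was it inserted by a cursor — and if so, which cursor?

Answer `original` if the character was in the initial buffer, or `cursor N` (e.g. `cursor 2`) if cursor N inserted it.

After op 1 (insert('n')): buffer="bnxffnfnlb" (len 10), cursors c1@2 c2@6 c3@8, authorship .1...2.3..
After op 2 (insert('l')): buffer="bnlxffnlfnllb" (len 13), cursors c1@3 c2@8 c3@11, authorship .11...22.33..
After op 3 (insert('y')): buffer="bnlyxffnlyfnlylb" (len 16), cursors c1@4 c2@10 c3@14, authorship .111...222.333..
After op 4 (insert('j')): buffer="bnlyjxffnlyjfnlyjlb" (len 19), cursors c1@5 c2@12 c3@17, authorship .1111...2222.3333..
Authorship (.=original, N=cursor N): . 1 1 1 1 . . . 2 2 2 2 . 3 3 3 3 . .
Index 10: author = 2

Answer: cursor 2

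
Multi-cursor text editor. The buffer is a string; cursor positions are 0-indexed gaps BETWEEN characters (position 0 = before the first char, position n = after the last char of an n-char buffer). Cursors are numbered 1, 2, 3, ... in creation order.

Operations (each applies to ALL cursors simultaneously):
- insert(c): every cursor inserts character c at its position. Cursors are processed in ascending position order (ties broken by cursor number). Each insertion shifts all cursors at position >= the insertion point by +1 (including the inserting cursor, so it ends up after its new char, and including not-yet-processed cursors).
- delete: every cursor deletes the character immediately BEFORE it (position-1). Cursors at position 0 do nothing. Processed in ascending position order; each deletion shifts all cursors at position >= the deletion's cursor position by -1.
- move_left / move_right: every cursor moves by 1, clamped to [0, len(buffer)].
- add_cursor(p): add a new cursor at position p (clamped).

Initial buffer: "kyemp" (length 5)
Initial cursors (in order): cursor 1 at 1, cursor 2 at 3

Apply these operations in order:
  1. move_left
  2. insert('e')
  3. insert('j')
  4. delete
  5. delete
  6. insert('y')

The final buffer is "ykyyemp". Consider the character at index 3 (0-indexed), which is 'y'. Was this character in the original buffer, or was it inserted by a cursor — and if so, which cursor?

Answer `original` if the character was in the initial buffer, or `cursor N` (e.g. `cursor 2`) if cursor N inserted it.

Answer: cursor 2

Derivation:
After op 1 (move_left): buffer="kyemp" (len 5), cursors c1@0 c2@2, authorship .....
After op 2 (insert('e')): buffer="ekyeemp" (len 7), cursors c1@1 c2@4, authorship 1..2...
After op 3 (insert('j')): buffer="ejkyejemp" (len 9), cursors c1@2 c2@6, authorship 11..22...
After op 4 (delete): buffer="ekyeemp" (len 7), cursors c1@1 c2@4, authorship 1..2...
After op 5 (delete): buffer="kyemp" (len 5), cursors c1@0 c2@2, authorship .....
After op 6 (insert('y')): buffer="ykyyemp" (len 7), cursors c1@1 c2@4, authorship 1..2...
Authorship (.=original, N=cursor N): 1 . . 2 . . .
Index 3: author = 2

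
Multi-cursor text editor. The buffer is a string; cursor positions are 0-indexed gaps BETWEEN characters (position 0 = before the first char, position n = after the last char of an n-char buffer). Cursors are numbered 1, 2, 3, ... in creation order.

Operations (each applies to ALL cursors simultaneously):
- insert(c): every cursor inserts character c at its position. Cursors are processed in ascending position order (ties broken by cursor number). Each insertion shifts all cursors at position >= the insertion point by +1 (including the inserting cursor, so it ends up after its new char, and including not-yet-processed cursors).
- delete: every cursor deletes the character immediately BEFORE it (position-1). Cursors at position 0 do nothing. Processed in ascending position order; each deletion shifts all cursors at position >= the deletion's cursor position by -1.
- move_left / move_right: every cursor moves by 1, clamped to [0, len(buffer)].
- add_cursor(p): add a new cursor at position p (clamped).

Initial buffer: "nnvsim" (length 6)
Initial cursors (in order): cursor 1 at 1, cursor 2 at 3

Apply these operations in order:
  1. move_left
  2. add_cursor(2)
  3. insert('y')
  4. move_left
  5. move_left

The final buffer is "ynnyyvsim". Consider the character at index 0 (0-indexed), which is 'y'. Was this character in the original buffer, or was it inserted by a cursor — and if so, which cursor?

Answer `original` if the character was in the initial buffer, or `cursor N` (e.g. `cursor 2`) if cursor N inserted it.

Answer: cursor 1

Derivation:
After op 1 (move_left): buffer="nnvsim" (len 6), cursors c1@0 c2@2, authorship ......
After op 2 (add_cursor(2)): buffer="nnvsim" (len 6), cursors c1@0 c2@2 c3@2, authorship ......
After op 3 (insert('y')): buffer="ynnyyvsim" (len 9), cursors c1@1 c2@5 c3@5, authorship 1..23....
After op 4 (move_left): buffer="ynnyyvsim" (len 9), cursors c1@0 c2@4 c3@4, authorship 1..23....
After op 5 (move_left): buffer="ynnyyvsim" (len 9), cursors c1@0 c2@3 c3@3, authorship 1..23....
Authorship (.=original, N=cursor N): 1 . . 2 3 . . . .
Index 0: author = 1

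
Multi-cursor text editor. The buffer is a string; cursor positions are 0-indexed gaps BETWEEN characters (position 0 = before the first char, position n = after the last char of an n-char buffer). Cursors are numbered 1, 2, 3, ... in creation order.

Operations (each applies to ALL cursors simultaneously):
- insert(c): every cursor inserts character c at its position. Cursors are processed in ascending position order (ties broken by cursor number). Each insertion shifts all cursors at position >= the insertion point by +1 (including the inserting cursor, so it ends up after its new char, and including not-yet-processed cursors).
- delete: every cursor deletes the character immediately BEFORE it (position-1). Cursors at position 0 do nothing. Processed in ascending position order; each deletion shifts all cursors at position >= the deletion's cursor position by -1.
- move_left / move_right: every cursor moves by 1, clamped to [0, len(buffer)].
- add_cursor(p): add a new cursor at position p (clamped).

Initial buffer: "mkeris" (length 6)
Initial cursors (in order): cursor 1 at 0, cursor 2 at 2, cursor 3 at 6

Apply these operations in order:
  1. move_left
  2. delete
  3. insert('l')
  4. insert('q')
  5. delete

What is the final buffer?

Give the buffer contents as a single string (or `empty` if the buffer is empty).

Answer: llkerls

Derivation:
After op 1 (move_left): buffer="mkeris" (len 6), cursors c1@0 c2@1 c3@5, authorship ......
After op 2 (delete): buffer="kers" (len 4), cursors c1@0 c2@0 c3@3, authorship ....
After op 3 (insert('l')): buffer="llkerls" (len 7), cursors c1@2 c2@2 c3@6, authorship 12...3.
After op 4 (insert('q')): buffer="llqqkerlqs" (len 10), cursors c1@4 c2@4 c3@9, authorship 1212...33.
After op 5 (delete): buffer="llkerls" (len 7), cursors c1@2 c2@2 c3@6, authorship 12...3.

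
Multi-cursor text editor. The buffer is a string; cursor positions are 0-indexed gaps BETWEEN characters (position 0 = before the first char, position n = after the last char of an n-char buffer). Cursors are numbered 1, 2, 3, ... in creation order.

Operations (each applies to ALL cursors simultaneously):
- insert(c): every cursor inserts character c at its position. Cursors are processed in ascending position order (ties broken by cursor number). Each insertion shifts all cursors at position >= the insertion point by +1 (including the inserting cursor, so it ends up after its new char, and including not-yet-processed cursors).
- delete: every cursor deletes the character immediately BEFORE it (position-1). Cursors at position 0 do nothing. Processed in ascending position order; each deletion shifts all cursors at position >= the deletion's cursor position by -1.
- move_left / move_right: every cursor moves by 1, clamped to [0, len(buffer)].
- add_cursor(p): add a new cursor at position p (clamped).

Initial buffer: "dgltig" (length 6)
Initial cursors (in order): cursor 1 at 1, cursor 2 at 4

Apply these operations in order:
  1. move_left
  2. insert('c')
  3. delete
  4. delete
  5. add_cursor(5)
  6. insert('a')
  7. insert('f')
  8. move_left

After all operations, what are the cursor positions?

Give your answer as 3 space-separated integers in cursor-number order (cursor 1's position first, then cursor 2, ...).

Answer: 1 5 10

Derivation:
After op 1 (move_left): buffer="dgltig" (len 6), cursors c1@0 c2@3, authorship ......
After op 2 (insert('c')): buffer="cdglctig" (len 8), cursors c1@1 c2@5, authorship 1...2...
After op 3 (delete): buffer="dgltig" (len 6), cursors c1@0 c2@3, authorship ......
After op 4 (delete): buffer="dgtig" (len 5), cursors c1@0 c2@2, authorship .....
After op 5 (add_cursor(5)): buffer="dgtig" (len 5), cursors c1@0 c2@2 c3@5, authorship .....
After op 6 (insert('a')): buffer="adgatiga" (len 8), cursors c1@1 c2@4 c3@8, authorship 1..2...3
After op 7 (insert('f')): buffer="afdgaftigaf" (len 11), cursors c1@2 c2@6 c3@11, authorship 11..22...33
After op 8 (move_left): buffer="afdgaftigaf" (len 11), cursors c1@1 c2@5 c3@10, authorship 11..22...33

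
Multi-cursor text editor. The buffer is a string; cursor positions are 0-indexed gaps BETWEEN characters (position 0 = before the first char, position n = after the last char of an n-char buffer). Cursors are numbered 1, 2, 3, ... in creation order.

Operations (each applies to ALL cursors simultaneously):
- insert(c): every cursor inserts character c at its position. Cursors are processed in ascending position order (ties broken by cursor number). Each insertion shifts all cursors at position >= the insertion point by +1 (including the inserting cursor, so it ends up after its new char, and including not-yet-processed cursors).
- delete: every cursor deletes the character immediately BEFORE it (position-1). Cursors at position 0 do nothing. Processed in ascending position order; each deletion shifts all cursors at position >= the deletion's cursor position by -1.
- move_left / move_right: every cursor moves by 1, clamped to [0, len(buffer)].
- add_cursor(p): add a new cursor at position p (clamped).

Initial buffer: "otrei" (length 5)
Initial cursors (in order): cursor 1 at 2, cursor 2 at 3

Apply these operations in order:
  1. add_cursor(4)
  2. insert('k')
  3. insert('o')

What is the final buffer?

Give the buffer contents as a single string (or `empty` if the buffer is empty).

After op 1 (add_cursor(4)): buffer="otrei" (len 5), cursors c1@2 c2@3 c3@4, authorship .....
After op 2 (insert('k')): buffer="otkrkeki" (len 8), cursors c1@3 c2@5 c3@7, authorship ..1.2.3.
After op 3 (insert('o')): buffer="otkorkoekoi" (len 11), cursors c1@4 c2@7 c3@10, authorship ..11.22.33.

Answer: otkorkoekoi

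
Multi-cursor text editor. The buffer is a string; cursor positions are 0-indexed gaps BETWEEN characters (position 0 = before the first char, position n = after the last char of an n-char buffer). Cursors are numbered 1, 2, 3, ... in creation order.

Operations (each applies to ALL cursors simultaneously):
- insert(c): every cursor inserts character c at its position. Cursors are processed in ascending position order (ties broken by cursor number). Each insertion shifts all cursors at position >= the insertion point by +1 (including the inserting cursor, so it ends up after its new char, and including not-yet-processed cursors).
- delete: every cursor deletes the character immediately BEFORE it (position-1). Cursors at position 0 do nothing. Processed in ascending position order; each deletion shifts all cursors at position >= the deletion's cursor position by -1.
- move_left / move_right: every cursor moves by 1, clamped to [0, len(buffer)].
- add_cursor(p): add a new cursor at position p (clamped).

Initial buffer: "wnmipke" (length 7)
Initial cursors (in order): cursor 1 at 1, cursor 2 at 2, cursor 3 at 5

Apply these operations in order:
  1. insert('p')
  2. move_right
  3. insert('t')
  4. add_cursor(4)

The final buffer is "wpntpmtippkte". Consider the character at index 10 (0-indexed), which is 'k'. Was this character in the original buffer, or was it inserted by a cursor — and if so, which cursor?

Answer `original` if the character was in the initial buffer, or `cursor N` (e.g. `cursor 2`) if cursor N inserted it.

After op 1 (insert('p')): buffer="wpnpmippke" (len 10), cursors c1@2 c2@4 c3@8, authorship .1.2...3..
After op 2 (move_right): buffer="wpnpmippke" (len 10), cursors c1@3 c2@5 c3@9, authorship .1.2...3..
After op 3 (insert('t')): buffer="wpntpmtippkte" (len 13), cursors c1@4 c2@7 c3@12, authorship .1.12.2..3.3.
After op 4 (add_cursor(4)): buffer="wpntpmtippkte" (len 13), cursors c1@4 c4@4 c2@7 c3@12, authorship .1.12.2..3.3.
Authorship (.=original, N=cursor N): . 1 . 1 2 . 2 . . 3 . 3 .
Index 10: author = original

Answer: original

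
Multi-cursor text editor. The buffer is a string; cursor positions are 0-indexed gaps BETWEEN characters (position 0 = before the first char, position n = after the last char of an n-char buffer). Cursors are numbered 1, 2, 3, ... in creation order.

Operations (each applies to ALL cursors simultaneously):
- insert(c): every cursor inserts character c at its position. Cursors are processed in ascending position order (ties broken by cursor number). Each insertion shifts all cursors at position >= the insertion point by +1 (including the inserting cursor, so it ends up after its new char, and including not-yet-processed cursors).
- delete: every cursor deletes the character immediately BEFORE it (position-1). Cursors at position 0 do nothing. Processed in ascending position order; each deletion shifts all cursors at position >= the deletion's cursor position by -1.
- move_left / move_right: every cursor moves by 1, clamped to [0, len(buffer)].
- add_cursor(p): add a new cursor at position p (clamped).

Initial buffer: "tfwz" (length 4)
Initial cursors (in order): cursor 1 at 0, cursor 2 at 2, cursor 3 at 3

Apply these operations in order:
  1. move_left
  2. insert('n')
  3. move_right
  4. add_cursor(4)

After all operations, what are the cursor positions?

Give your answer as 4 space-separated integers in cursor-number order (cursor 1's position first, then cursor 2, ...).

Answer: 2 4 6 4

Derivation:
After op 1 (move_left): buffer="tfwz" (len 4), cursors c1@0 c2@1 c3@2, authorship ....
After op 2 (insert('n')): buffer="ntnfnwz" (len 7), cursors c1@1 c2@3 c3@5, authorship 1.2.3..
After op 3 (move_right): buffer="ntnfnwz" (len 7), cursors c1@2 c2@4 c3@6, authorship 1.2.3..
After op 4 (add_cursor(4)): buffer="ntnfnwz" (len 7), cursors c1@2 c2@4 c4@4 c3@6, authorship 1.2.3..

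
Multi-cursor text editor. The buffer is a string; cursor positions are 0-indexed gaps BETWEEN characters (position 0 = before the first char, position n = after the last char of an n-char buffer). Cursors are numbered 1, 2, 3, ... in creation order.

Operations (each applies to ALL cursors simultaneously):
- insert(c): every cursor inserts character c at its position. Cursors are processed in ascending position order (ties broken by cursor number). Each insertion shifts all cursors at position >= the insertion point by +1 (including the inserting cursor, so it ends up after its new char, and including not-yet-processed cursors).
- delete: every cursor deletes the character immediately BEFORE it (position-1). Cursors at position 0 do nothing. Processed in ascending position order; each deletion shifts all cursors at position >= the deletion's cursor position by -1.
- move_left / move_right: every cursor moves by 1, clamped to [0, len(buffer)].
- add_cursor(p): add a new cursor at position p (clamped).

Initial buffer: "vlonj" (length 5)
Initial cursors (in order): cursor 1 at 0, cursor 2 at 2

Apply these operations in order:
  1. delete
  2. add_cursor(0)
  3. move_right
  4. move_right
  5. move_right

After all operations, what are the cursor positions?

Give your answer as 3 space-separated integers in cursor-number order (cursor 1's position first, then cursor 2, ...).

After op 1 (delete): buffer="vonj" (len 4), cursors c1@0 c2@1, authorship ....
After op 2 (add_cursor(0)): buffer="vonj" (len 4), cursors c1@0 c3@0 c2@1, authorship ....
After op 3 (move_right): buffer="vonj" (len 4), cursors c1@1 c3@1 c2@2, authorship ....
After op 4 (move_right): buffer="vonj" (len 4), cursors c1@2 c3@2 c2@3, authorship ....
After op 5 (move_right): buffer="vonj" (len 4), cursors c1@3 c3@3 c2@4, authorship ....

Answer: 3 4 3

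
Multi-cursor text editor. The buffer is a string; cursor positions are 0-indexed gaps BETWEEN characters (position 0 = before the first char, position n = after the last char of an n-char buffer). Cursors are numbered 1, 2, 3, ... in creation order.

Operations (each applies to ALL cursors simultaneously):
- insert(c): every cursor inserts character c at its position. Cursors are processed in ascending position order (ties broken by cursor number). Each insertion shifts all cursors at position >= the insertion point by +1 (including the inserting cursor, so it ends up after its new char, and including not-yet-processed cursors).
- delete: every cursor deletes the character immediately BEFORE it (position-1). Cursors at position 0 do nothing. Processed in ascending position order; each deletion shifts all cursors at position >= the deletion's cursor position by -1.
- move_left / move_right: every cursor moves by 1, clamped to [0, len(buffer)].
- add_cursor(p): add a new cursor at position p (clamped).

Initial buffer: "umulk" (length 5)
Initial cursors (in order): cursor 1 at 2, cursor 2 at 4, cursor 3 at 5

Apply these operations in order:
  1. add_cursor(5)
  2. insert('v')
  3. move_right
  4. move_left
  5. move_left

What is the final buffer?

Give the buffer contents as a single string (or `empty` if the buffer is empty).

Answer: umvulvkvv

Derivation:
After op 1 (add_cursor(5)): buffer="umulk" (len 5), cursors c1@2 c2@4 c3@5 c4@5, authorship .....
After op 2 (insert('v')): buffer="umvulvkvv" (len 9), cursors c1@3 c2@6 c3@9 c4@9, authorship ..1..2.34
After op 3 (move_right): buffer="umvulvkvv" (len 9), cursors c1@4 c2@7 c3@9 c4@9, authorship ..1..2.34
After op 4 (move_left): buffer="umvulvkvv" (len 9), cursors c1@3 c2@6 c3@8 c4@8, authorship ..1..2.34
After op 5 (move_left): buffer="umvulvkvv" (len 9), cursors c1@2 c2@5 c3@7 c4@7, authorship ..1..2.34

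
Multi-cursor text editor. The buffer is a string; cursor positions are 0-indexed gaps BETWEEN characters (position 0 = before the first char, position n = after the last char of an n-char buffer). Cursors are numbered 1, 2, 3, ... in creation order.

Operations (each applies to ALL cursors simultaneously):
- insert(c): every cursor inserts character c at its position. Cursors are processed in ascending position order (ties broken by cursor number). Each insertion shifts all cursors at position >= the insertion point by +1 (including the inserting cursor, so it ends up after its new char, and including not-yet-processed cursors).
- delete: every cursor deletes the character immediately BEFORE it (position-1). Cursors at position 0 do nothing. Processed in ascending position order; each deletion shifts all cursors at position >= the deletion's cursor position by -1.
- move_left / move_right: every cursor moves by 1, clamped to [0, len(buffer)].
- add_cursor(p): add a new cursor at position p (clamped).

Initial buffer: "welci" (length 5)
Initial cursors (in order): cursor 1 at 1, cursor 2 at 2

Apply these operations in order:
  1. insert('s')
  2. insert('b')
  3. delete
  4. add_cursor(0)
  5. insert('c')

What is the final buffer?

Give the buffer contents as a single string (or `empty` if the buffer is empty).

Answer: cwscesclci

Derivation:
After op 1 (insert('s')): buffer="wseslci" (len 7), cursors c1@2 c2@4, authorship .1.2...
After op 2 (insert('b')): buffer="wsbesblci" (len 9), cursors c1@3 c2@6, authorship .11.22...
After op 3 (delete): buffer="wseslci" (len 7), cursors c1@2 c2@4, authorship .1.2...
After op 4 (add_cursor(0)): buffer="wseslci" (len 7), cursors c3@0 c1@2 c2@4, authorship .1.2...
After op 5 (insert('c')): buffer="cwscesclci" (len 10), cursors c3@1 c1@4 c2@7, authorship 3.11.22...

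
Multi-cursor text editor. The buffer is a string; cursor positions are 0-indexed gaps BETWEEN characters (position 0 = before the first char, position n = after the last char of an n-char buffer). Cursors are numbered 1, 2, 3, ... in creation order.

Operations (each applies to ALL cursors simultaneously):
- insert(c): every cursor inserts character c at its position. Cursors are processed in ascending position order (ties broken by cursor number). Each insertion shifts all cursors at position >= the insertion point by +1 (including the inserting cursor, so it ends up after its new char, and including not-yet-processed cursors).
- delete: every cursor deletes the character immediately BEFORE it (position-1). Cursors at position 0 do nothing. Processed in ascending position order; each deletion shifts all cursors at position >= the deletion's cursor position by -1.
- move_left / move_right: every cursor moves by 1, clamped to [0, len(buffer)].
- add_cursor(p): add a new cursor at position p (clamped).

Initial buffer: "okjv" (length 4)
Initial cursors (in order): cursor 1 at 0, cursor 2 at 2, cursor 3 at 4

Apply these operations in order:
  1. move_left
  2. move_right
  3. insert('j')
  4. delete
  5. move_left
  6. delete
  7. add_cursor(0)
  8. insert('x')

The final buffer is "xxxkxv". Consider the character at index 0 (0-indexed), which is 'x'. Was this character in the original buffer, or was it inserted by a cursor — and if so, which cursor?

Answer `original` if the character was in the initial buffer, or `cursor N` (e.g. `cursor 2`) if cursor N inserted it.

Answer: cursor 1

Derivation:
After op 1 (move_left): buffer="okjv" (len 4), cursors c1@0 c2@1 c3@3, authorship ....
After op 2 (move_right): buffer="okjv" (len 4), cursors c1@1 c2@2 c3@4, authorship ....
After op 3 (insert('j')): buffer="ojkjjvj" (len 7), cursors c1@2 c2@4 c3@7, authorship .1.2..3
After op 4 (delete): buffer="okjv" (len 4), cursors c1@1 c2@2 c3@4, authorship ....
After op 5 (move_left): buffer="okjv" (len 4), cursors c1@0 c2@1 c3@3, authorship ....
After op 6 (delete): buffer="kv" (len 2), cursors c1@0 c2@0 c3@1, authorship ..
After op 7 (add_cursor(0)): buffer="kv" (len 2), cursors c1@0 c2@0 c4@0 c3@1, authorship ..
After op 8 (insert('x')): buffer="xxxkxv" (len 6), cursors c1@3 c2@3 c4@3 c3@5, authorship 124.3.
Authorship (.=original, N=cursor N): 1 2 4 . 3 .
Index 0: author = 1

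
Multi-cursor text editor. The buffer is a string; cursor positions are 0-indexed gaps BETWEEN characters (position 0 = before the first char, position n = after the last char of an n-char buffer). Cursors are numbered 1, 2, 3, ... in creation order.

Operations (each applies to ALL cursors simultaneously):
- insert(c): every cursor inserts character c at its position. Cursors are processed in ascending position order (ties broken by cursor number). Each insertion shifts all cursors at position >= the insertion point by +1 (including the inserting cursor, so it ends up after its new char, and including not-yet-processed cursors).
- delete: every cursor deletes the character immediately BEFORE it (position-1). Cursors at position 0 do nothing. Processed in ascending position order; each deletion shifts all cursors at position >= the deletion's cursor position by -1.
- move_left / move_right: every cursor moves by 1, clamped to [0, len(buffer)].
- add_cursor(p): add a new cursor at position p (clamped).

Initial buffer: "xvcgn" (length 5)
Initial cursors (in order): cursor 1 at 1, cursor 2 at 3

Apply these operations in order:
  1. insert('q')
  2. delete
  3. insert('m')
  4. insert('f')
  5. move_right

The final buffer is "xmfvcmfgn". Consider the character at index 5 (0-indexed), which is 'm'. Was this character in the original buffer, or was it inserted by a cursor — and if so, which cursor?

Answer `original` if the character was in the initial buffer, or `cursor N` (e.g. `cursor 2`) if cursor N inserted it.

Answer: cursor 2

Derivation:
After op 1 (insert('q')): buffer="xqvcqgn" (len 7), cursors c1@2 c2@5, authorship .1..2..
After op 2 (delete): buffer="xvcgn" (len 5), cursors c1@1 c2@3, authorship .....
After op 3 (insert('m')): buffer="xmvcmgn" (len 7), cursors c1@2 c2@5, authorship .1..2..
After op 4 (insert('f')): buffer="xmfvcmfgn" (len 9), cursors c1@3 c2@7, authorship .11..22..
After op 5 (move_right): buffer="xmfvcmfgn" (len 9), cursors c1@4 c2@8, authorship .11..22..
Authorship (.=original, N=cursor N): . 1 1 . . 2 2 . .
Index 5: author = 2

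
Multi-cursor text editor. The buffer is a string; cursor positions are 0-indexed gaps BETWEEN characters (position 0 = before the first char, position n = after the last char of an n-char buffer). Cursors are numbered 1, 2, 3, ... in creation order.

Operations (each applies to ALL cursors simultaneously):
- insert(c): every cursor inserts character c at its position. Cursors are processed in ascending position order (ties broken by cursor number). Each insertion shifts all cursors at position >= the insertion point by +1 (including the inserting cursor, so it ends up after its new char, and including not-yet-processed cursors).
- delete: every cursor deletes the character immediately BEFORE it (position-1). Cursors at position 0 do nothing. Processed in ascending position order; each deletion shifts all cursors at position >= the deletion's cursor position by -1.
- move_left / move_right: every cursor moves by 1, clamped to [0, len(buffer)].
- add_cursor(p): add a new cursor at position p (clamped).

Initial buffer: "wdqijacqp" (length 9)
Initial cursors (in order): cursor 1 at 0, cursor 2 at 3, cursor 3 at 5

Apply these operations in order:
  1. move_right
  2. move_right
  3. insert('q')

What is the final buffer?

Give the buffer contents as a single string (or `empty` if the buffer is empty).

After op 1 (move_right): buffer="wdqijacqp" (len 9), cursors c1@1 c2@4 c3@6, authorship .........
After op 2 (move_right): buffer="wdqijacqp" (len 9), cursors c1@2 c2@5 c3@7, authorship .........
After op 3 (insert('q')): buffer="wdqqijqacqqp" (len 12), cursors c1@3 c2@7 c3@10, authorship ..1...2..3..

Answer: wdqqijqacqqp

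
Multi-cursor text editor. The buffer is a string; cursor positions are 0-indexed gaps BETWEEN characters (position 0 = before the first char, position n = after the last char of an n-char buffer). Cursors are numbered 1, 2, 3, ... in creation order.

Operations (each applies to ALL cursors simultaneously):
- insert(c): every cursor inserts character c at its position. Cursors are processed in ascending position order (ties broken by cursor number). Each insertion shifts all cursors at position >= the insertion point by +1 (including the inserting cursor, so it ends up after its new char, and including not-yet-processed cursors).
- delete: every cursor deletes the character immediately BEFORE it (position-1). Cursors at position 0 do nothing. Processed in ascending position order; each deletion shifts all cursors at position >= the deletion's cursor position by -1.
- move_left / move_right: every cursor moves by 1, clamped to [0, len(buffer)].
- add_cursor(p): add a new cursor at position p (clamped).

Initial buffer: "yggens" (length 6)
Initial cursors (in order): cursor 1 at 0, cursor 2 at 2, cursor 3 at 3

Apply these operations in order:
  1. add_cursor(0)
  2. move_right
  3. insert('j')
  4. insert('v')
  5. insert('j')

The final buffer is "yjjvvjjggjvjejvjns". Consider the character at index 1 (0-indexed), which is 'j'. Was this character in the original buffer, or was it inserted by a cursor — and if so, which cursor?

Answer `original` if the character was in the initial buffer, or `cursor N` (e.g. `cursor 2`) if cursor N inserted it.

Answer: cursor 1

Derivation:
After op 1 (add_cursor(0)): buffer="yggens" (len 6), cursors c1@0 c4@0 c2@2 c3@3, authorship ......
After op 2 (move_right): buffer="yggens" (len 6), cursors c1@1 c4@1 c2@3 c3@4, authorship ......
After op 3 (insert('j')): buffer="yjjggjejns" (len 10), cursors c1@3 c4@3 c2@6 c3@8, authorship .14..2.3..
After op 4 (insert('v')): buffer="yjjvvggjvejvns" (len 14), cursors c1@5 c4@5 c2@9 c3@12, authorship .1414..22.33..
After op 5 (insert('j')): buffer="yjjvvjjggjvjejvjns" (len 18), cursors c1@7 c4@7 c2@12 c3@16, authorship .141414..222.333..
Authorship (.=original, N=cursor N): . 1 4 1 4 1 4 . . 2 2 2 . 3 3 3 . .
Index 1: author = 1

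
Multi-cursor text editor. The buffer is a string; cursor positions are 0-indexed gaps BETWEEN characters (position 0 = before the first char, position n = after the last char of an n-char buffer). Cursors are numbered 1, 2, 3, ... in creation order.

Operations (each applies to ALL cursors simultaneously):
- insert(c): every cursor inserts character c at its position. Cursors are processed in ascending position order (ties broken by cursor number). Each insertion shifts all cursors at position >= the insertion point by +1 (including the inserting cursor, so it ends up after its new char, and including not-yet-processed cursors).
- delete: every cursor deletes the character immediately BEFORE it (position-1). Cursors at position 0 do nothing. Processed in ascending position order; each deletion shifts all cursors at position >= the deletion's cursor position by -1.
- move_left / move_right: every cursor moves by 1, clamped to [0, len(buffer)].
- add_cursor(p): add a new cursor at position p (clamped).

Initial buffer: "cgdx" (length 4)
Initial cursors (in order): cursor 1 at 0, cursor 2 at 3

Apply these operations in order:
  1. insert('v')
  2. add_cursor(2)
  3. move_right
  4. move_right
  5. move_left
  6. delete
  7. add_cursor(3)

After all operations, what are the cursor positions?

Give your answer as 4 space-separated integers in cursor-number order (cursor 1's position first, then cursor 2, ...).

Answer: 1 2 1 3

Derivation:
After op 1 (insert('v')): buffer="vcgdvx" (len 6), cursors c1@1 c2@5, authorship 1...2.
After op 2 (add_cursor(2)): buffer="vcgdvx" (len 6), cursors c1@1 c3@2 c2@5, authorship 1...2.
After op 3 (move_right): buffer="vcgdvx" (len 6), cursors c1@2 c3@3 c2@6, authorship 1...2.
After op 4 (move_right): buffer="vcgdvx" (len 6), cursors c1@3 c3@4 c2@6, authorship 1...2.
After op 5 (move_left): buffer="vcgdvx" (len 6), cursors c1@2 c3@3 c2@5, authorship 1...2.
After op 6 (delete): buffer="vdx" (len 3), cursors c1@1 c3@1 c2@2, authorship 1..
After op 7 (add_cursor(3)): buffer="vdx" (len 3), cursors c1@1 c3@1 c2@2 c4@3, authorship 1..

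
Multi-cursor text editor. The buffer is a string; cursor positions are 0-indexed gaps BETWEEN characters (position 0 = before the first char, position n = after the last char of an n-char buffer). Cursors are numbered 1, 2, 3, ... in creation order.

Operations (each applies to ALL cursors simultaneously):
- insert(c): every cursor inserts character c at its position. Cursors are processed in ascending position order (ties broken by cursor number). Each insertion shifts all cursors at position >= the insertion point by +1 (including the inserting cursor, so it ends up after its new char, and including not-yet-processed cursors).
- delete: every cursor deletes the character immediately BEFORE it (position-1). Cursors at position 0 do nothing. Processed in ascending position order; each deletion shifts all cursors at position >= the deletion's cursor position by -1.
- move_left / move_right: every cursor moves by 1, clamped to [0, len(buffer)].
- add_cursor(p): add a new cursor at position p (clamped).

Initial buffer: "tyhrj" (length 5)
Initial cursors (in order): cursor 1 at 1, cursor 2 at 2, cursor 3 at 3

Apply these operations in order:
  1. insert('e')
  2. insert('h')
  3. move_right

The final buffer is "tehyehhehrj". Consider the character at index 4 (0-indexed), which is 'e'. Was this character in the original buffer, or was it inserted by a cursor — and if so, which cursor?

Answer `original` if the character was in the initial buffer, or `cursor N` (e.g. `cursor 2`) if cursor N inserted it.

Answer: cursor 2

Derivation:
After op 1 (insert('e')): buffer="teyeherj" (len 8), cursors c1@2 c2@4 c3@6, authorship .1.2.3..
After op 2 (insert('h')): buffer="tehyehhehrj" (len 11), cursors c1@3 c2@6 c3@9, authorship .11.22.33..
After op 3 (move_right): buffer="tehyehhehrj" (len 11), cursors c1@4 c2@7 c3@10, authorship .11.22.33..
Authorship (.=original, N=cursor N): . 1 1 . 2 2 . 3 3 . .
Index 4: author = 2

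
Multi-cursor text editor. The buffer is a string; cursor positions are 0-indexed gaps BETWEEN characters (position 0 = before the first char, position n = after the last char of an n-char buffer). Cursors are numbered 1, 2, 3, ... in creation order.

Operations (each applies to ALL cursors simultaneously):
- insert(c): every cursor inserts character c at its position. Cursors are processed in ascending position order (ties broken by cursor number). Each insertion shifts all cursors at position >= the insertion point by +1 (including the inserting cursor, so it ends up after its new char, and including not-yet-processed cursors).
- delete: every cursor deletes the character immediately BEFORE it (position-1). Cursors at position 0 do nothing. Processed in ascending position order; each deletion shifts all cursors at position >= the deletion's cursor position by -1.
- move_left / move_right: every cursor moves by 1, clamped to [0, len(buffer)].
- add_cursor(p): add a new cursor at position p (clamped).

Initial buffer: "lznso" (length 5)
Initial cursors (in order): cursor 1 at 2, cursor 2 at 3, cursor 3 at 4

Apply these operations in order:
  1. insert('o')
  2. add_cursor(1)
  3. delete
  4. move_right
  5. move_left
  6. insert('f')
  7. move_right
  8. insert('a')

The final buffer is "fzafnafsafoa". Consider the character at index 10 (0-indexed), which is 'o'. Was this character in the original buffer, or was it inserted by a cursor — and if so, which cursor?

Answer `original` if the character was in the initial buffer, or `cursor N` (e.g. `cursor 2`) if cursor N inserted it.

After op 1 (insert('o')): buffer="lzonosoo" (len 8), cursors c1@3 c2@5 c3@7, authorship ..1.2.3.
After op 2 (add_cursor(1)): buffer="lzonosoo" (len 8), cursors c4@1 c1@3 c2@5 c3@7, authorship ..1.2.3.
After op 3 (delete): buffer="znso" (len 4), cursors c4@0 c1@1 c2@2 c3@3, authorship ....
After op 4 (move_right): buffer="znso" (len 4), cursors c4@1 c1@2 c2@3 c3@4, authorship ....
After op 5 (move_left): buffer="znso" (len 4), cursors c4@0 c1@1 c2@2 c3@3, authorship ....
After op 6 (insert('f')): buffer="fzfnfsfo" (len 8), cursors c4@1 c1@3 c2@5 c3@7, authorship 4.1.2.3.
After op 7 (move_right): buffer="fzfnfsfo" (len 8), cursors c4@2 c1@4 c2@6 c3@8, authorship 4.1.2.3.
After op 8 (insert('a')): buffer="fzafnafsafoa" (len 12), cursors c4@3 c1@6 c2@9 c3@12, authorship 4.41.12.23.3
Authorship (.=original, N=cursor N): 4 . 4 1 . 1 2 . 2 3 . 3
Index 10: author = original

Answer: original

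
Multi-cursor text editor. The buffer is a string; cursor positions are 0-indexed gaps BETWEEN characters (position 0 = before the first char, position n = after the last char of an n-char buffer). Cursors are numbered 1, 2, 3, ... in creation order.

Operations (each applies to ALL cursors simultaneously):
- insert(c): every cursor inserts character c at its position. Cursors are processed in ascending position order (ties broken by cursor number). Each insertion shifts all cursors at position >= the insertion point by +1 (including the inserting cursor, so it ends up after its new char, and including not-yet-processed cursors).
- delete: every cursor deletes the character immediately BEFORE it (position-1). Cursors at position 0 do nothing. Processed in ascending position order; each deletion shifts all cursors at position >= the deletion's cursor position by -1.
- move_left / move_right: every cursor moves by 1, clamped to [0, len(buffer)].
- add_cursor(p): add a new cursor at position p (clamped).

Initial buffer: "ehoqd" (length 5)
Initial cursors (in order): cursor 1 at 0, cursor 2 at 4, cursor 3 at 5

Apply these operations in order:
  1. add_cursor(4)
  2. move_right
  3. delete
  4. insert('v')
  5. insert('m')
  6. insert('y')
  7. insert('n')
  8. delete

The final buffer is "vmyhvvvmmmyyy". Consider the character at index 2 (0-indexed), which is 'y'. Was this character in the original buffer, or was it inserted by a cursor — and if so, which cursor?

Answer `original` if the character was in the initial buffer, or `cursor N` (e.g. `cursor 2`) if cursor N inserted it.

Answer: cursor 1

Derivation:
After op 1 (add_cursor(4)): buffer="ehoqd" (len 5), cursors c1@0 c2@4 c4@4 c3@5, authorship .....
After op 2 (move_right): buffer="ehoqd" (len 5), cursors c1@1 c2@5 c3@5 c4@5, authorship .....
After op 3 (delete): buffer="h" (len 1), cursors c1@0 c2@1 c3@1 c4@1, authorship .
After op 4 (insert('v')): buffer="vhvvv" (len 5), cursors c1@1 c2@5 c3@5 c4@5, authorship 1.234
After op 5 (insert('m')): buffer="vmhvvvmmm" (len 9), cursors c1@2 c2@9 c3@9 c4@9, authorship 11.234234
After op 6 (insert('y')): buffer="vmyhvvvmmmyyy" (len 13), cursors c1@3 c2@13 c3@13 c4@13, authorship 111.234234234
After op 7 (insert('n')): buffer="vmynhvvvmmmyyynnn" (len 17), cursors c1@4 c2@17 c3@17 c4@17, authorship 1111.234234234234
After op 8 (delete): buffer="vmyhvvvmmmyyy" (len 13), cursors c1@3 c2@13 c3@13 c4@13, authorship 111.234234234
Authorship (.=original, N=cursor N): 1 1 1 . 2 3 4 2 3 4 2 3 4
Index 2: author = 1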